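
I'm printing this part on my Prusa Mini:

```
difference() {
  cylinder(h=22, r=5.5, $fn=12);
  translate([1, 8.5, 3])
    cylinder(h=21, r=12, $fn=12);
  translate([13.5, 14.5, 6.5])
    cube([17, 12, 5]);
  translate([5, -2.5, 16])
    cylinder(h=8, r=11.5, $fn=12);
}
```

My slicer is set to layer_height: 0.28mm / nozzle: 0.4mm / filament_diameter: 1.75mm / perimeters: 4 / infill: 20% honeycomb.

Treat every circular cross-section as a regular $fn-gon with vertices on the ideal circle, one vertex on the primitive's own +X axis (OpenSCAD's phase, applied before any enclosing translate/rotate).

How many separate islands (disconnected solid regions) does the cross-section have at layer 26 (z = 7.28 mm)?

At z = 7.28 mm: the r=5.5 cylinder gives a regular 12-gon of circumradius 5.5 (constant along its height); the r=12 cylinder at (1, 8.5) gives a regular 12-gon of circumradius 12 (constant along its height); the cube at (13.5, 14.5) (footprint 17×12) is included at this height; the cylinder at (5, -2.5) is absent (z outside [16, 24]); Subtracting the remaining from the first: starting from the r=5.5 cylinder, the r=12 cylinder at (1, 8.5) partially overlaps it — only the 74.30 mm² overlap (of its 432.00 mm²) is removed, clipping the outline; the 17×12 cube at (13.5, 14.5) misses the remaining region (no effect) — 1 connected region. Overall, the cross-section is a single solid region. Island count = 1.

1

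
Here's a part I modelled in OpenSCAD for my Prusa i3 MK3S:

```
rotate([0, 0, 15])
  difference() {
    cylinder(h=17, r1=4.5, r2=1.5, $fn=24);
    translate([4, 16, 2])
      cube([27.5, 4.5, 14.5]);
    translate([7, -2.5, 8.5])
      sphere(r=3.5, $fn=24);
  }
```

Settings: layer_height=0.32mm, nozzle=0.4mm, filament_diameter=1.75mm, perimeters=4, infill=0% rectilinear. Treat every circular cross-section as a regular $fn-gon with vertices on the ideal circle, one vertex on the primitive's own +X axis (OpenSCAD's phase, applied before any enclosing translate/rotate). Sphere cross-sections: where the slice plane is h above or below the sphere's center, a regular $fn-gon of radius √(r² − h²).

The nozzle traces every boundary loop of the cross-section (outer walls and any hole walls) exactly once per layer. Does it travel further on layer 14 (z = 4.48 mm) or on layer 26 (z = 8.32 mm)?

layer 14 (z = 4.48 mm)

Layer 14 (z = 4.48): the cone (r1=4.5→r2=1.5) has section circumradius 3.709 here — a regular 24-gon (perimeter = 2·24·3.709·sin(180°/24) = 23.24 mm); the 27.5×4.5 cube at (4, 16) contributes its full rectangle (perimeter 64.00 mm); the sphere at (7, -2.5) does not reach this height (|z−center|=4.020 > r=3.5); Taking the first minus the rest: starting from the cone, the 27.5×4.5 cube at (4, 16) misses the remaining region (no effect) — boundary = 23.24 mm; (whole slice rotated 15° about Z — lengths, areas and connectivity unchanged). So its perimeter = 23.24 mm. Layer 26 (z = 8.32): the cone (r1=4.5→r2=1.5) has section circumradius 3.032 here — a regular 24-gon (perimeter = 2·24·3.032·sin(180°/24) = 18.99 mm); the cube at (4, 16) (footprint 27.5×4.5) is included at this height (perimeter 64.00 mm); the sphere at (7, -2.5): section is a regular 24-gon, circumradius = √(r²−h²) = √(3.5²−0.18²) = 3.495 (perimeter = 2·24·3.495·sin(180°/24) = 21.90 mm); Subtracting the remaining from the first: starting from the cone, the 27.5×4.5 cube at (4, 16) misses the remaining region (no effect); the r=3.5 sphere at (7, -2.5) misses the remaining region (no effect) — boundary = 18.99 mm; (whole slice rotated 15° about Z — lengths, areas and connectivity unchanged). So its perimeter = 18.99 mm. Layer 14 is larger (23.24 vs 18.99 mm).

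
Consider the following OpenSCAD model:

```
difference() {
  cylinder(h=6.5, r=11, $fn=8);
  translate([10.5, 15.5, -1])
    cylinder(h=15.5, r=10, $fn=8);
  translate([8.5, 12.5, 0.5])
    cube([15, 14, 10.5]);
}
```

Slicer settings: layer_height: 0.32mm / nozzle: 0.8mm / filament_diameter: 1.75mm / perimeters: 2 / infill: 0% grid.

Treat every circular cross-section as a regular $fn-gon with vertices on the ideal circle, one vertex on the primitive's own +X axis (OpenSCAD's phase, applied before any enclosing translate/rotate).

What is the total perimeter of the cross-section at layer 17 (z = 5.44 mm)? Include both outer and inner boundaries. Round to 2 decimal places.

67.35 mm

At z = 5.44 mm: the r=11 cylinder contributes a regular 8-gon of circumradius 11 (perimeter = 2·8·11.000·sin(180°/8) = 67.35 mm); the cylinder at (10.5, 15.5): section is a regular 8-gon, circumradius r=10 (perimeter = 2·8·10.000·sin(180°/8) = 61.23 mm); the cube at (8.5, 12.5) is present — its section is the full 15×14 rectangle (perimeter 58.00 mm); After the difference (first − rest): starting from the r=11 cylinder, the r=10 cylinder at (10.5, 15.5) partially overlaps it — only the 5.67 mm² overlap (of its 282.84 mm²) is removed, clipping the outline; the 15×14 cube at (8.5, 12.5) misses the remaining region (no effect) — boundary = 67.35 mm. Overall, the cross-section is a single solid region. Total boundary length (outer) = 67.35 mm.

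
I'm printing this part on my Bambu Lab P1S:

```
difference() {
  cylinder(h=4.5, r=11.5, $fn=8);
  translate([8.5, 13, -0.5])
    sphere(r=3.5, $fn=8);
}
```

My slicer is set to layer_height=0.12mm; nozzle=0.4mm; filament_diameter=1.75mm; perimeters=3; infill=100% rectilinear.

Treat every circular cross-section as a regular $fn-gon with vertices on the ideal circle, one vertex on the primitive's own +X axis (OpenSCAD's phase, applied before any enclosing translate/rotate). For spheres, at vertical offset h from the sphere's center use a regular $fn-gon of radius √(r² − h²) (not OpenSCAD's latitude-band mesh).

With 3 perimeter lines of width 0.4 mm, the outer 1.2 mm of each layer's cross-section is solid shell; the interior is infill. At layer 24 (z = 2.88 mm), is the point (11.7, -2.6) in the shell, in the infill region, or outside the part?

At z = 2.88 mm: the r=11.5 cylinder gives a regular 8-gon of circumradius 11.5 (constant along its height); the r=3.5 sphere at (8.5, 13) contributes a regular 8-gon of circumradius √(3.5²−3.38²) = 0.909; Subtracting the remaining from the first: starting from the r=11.5 cylinder, the r=3.5 sphere at (8.5, 13) misses the remaining region (no effect) — 1 connected region. Overall, the cross-section is a single solid region. The nearest boundary edge runs (11.50, 0.00)→(8.13, -8.13); distance from the point to it = 1.18 mm. The point is not inside any of the regions above, so it lies outside the cross-section (1.18 mm from the nearest boundary).

outside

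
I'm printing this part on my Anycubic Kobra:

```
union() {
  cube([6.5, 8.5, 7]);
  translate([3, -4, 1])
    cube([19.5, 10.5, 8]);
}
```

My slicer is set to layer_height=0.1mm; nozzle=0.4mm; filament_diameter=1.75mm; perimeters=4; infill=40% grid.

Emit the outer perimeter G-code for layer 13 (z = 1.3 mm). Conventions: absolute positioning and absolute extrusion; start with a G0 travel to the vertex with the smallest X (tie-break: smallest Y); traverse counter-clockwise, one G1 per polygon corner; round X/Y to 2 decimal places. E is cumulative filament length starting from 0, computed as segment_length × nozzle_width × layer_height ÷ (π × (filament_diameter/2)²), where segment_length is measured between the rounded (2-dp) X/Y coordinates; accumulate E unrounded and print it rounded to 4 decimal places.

G0 X0.00 Y0.00 Z1.30
G1 X3.00 Y0.00 E0.0499
G1 X3.00 Y-4.00 E0.1164
G1 X22.50 Y-4.00 E0.4407
G1 X22.50 Y6.50 E0.6153
G1 X6.50 Y6.50 E0.8814
G1 X6.50 Y8.50 E0.9147
G1 X0.00 Y8.50 E1.0227
G1 X0.00 Y0.00 E1.1641

At z = 1.3 mm: the 6.5×8.5 cube contributes its full rectangle; the cube at (3, -4) (footprint 19.5×10.5) is included at this height; Taking the union: the regions partially overlap (shared area 22.75 mm²), so overlapping operands fuse into one piece — 1 connected region. The outline is a single polygon with 8 vertices. Extrusion per mm of travel: 0.4 × 0.1 / (π × 0.875²) = 0.016630. Accumulating E over each segment gives final E = 1.1641.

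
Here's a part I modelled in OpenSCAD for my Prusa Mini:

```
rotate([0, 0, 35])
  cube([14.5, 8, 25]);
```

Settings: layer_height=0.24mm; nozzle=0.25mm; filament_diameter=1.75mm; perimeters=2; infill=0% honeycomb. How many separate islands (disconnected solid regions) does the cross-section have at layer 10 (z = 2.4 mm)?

At z = 2.4 mm: the 14.5×8 cube contributes its full rectangle; (rotated 35° about Z; rotation is an isometry so areas/perimeters/island counts are preserved). Overall, the cross-section is a single solid region. Island count = 1.

1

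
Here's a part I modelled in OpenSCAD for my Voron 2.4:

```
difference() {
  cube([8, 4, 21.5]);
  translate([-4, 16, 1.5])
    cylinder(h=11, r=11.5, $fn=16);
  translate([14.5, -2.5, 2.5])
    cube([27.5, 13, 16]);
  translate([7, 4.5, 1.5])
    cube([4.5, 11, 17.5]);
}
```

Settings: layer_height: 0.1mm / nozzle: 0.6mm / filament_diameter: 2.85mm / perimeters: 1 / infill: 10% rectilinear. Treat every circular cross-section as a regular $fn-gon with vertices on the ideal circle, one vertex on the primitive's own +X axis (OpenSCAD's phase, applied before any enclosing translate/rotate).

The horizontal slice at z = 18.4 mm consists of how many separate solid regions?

At z = 18.4 mm: the 8×4 cube contributes its full rectangle; the cylinder at (-4, 16) is not intersected at this z (z outside [1.5, 12.5]); the cube at (14.5, -2.5) (footprint 27.5×13) is included at this height; the cube at (7, 4.5) (footprint 4.5×11) is included at this height; After the difference (first − rest): starting from the 8×4 cube, the 27.5×13 cube at (14.5, -2.5) misses the remaining region (no effect); the 4.5×11 cube at (7, 4.5) misses the remaining region (no effect) — 1 connected region. The result has 1 disconnected region.

1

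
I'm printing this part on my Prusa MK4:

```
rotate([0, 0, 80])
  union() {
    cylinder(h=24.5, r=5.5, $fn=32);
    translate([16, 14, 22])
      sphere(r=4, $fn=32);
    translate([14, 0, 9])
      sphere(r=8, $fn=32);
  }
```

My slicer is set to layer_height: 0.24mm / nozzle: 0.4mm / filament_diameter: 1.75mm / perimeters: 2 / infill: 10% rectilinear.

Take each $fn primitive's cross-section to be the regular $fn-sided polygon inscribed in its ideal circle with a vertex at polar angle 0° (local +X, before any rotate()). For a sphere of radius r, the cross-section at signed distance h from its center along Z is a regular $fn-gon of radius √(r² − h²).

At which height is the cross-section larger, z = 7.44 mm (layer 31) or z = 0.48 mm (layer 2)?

Layer 31 (z = 7.44): the cylinder: section is a regular 32-gon, circumradius r=5.5 (area = (32/2)·5.500²·sin(360°/32) = 94.42 mm²); the sphere at (16, 14) is not intersected at this z (|z−center|=14.560 > r=4); the r=8 sphere at (14, 0) slices to a regular 32-gon of circumradius 7.846 (√(r²−h²) with h=1.56 from center) (area = (32/2)·7.846²·sin(360°/32) = 192.18 mm²); Taking the union: the 2 present regions are separate (no shared area or edge), so areas and boundary lengths simply add and each stays a separate island — area = 286.60 mm²; (whole slice rotated 80° about Z — lengths, areas and connectivity unchanged). So its area = 286.60 mm². Layer 2 (z = 0.48): the cylinder: section is a regular 32-gon, circumradius r=5.5 (area = (32/2)·5.500²·sin(360°/32) = 94.42 mm²); the sphere at (16, 14) does not reach this height (|z−center|=21.520 > r=4); the sphere at (14, 0) is absent (|z−center|=8.520 > r=8); Combining (union): only the r=5.5 cylinder is present, so the union is just that shape — area = 94.42 mm²; (rotated 80° about Z; rotation is an isometry so areas/perimeters/island counts are preserved). So its area = 94.42 mm². Layer 31 is larger (286.60 vs 94.42 mm²).

layer 31 (z = 7.44 mm)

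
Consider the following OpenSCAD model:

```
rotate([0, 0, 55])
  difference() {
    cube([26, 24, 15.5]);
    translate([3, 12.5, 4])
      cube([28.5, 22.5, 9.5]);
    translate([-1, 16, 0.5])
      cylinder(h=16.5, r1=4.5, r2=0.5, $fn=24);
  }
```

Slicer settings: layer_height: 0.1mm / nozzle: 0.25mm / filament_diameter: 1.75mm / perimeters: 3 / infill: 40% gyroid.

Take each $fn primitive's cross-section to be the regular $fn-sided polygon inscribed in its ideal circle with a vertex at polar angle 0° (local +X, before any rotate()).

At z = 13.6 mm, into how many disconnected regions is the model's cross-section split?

At z = 13.6 mm: the 26×24 cube contributes its full rectangle; the cube at (3, 12.5) does not reach this height (z outside [4, 13.5]); the cone at (-1, 16) contributes a regular 24-gon of circumradius 1.324 (interpolated between r1=4.5 and r2=0.5 at t=0.794); Taking the first minus the rest: starting from the 26×24 cube, the cone at (-1, 16) partially overlaps it — only the 0.37 mm² overlap (of its 5.45 mm²) is removed, clipping the outline — 1 connected region; (whole slice rotated 55° about Z — lengths, areas and connectivity unchanged). The result has 1 disconnected region.

1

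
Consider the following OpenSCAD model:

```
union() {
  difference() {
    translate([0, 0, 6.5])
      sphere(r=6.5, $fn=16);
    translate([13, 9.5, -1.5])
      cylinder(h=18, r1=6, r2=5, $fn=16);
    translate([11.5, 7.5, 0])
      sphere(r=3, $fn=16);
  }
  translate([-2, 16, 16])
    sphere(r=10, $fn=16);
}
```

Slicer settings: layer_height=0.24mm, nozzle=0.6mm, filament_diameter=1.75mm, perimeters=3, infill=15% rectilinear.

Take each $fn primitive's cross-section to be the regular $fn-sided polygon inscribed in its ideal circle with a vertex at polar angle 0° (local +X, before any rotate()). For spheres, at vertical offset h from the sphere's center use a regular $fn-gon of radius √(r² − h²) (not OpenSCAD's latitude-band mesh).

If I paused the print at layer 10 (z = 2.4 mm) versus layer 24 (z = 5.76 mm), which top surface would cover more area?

layer 24 (z = 5.76 mm)

Layer 10 (z = 2.4): the r=6.5 sphere contributes a regular 16-gon of circumradius √(6.5²−4.1²) = 5.044 (area = (16/2)·5.044²·sin(360°/16) = 77.88 mm²); the cone at (13, 9.5): at t=0.217 of its height the radius interpolates to r₁+(r₂−r₁)t = 5.783, giving a regular 16-gon of that circumradius (area = (16/2)·5.783²·sin(360°/16) = 102.40 mm²); the r=3 sphere at (11.5, 7.5) contributes a regular 16-gon of circumradius √(3²−2.4²) = 1.800 (area = (16/2)·1.800²·sin(360°/16) = 9.92 mm²); Taking the first minus the rest: starting from the r=6.5 sphere (77.88 mm²), the cone at (13, 9.5) misses the remaining region (no effect); the r=3 sphere at (11.5, 7.5) misses the remaining region (no effect) — area = 77.88 mm²; the sphere at (-2, 16) is not intersected at this z (|z−center|=13.600 > r=10); Taking the union: only the result so far is present, so the union is just that shape — area = 77.88 mm². So its area = 77.88 mm². Layer 24 (z = 5.76): the r=6.5 sphere slices to a regular 16-gon of circumradius 6.458 (√(r²−h²) with h=0.74 from center) (area = (16/2)·6.458²·sin(360°/16) = 127.67 mm²); the cone at (13, 9.5) (r1=6→r2=5) has section circumradius 5.597 here — a regular 16-gon (area = (16/2)·5.597²·sin(360°/16) = 95.89 mm²); the sphere at (11.5, 7.5) does not reach this height (|z−center|=5.760 > r=3); After the difference (first − rest): starting from the r=6.5 sphere (127.67 mm²), the cone at (13, 9.5) misses the remaining region (no effect) — area = 127.67 mm²; the sphere at (-2, 16) is not intersected at this z (|z−center|=10.240 > r=10); Taking the union: only that combined region is present, so the union is just that shape — area = 127.67 mm². So its area = 127.67 mm². Layer 24 is larger (127.67 vs 77.88 mm²).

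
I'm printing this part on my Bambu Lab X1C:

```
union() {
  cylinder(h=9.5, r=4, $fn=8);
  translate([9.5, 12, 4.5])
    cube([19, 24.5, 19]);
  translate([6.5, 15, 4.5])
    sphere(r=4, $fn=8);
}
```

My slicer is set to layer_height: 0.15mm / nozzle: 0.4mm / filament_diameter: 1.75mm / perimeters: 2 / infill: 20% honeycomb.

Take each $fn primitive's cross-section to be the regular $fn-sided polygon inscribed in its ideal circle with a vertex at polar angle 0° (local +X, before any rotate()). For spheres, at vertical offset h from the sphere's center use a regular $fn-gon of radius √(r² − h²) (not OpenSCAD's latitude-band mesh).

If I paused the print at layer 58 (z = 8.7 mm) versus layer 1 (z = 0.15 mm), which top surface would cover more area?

layer 58 (z = 8.7 mm)

Layer 58 (z = 8.7): the r=4 cylinder contributes a regular 8-gon of circumradius 4 (area = (8/2)·4.000²·sin(360°/8) = 45.25 mm²); the 19×24.5 cube at (9.5, 12) contributes its full rectangle (area 465.50 mm²); the sphere at (6.5, 15) does not reach this height (|z−center|=4.200 > r=4); Taking the union: the 2 present regions are separate (no shared area or edge), so areas and boundary lengths simply add and each stays a separate island — area = 510.75 mm². So its area = 510.75 mm². Layer 1 (z = 0.15): the r=4 cylinder gives a regular 8-gon of circumradius 4 (constant along its height) (area = (8/2)·4.000²·sin(360°/8) = 45.25 mm²); the cube at (9.5, 12) is absent (z outside [4.5, 23.5]); the sphere at (6.5, 15) does not reach this height (|z−center|=4.350 > r=4); Combining (union): only the r=4 cylinder is present, so the union is just that shape — area = 45.25 mm². So its area = 45.25 mm². Layer 58 is larger (510.75 vs 45.25 mm²).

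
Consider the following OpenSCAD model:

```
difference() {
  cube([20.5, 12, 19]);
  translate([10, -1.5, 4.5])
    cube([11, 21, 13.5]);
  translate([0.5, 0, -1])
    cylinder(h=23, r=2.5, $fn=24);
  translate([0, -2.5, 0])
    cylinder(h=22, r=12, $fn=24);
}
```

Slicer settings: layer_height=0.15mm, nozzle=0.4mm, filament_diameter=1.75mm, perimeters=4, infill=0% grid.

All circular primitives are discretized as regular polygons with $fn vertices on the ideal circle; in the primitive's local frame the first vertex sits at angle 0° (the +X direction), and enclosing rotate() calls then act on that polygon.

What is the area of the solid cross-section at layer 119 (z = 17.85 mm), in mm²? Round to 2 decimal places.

At z = 17.85 mm: the 20.5×12 cube contributes its full rectangle (area 246.00 mm²); the cube at (10, -1.5) (footprint 11×21) is included at this height (area 231.00 mm²); the r=2.5 cylinder at (0.5, 0) contributes a regular 24-gon of circumradius 2.5 (area = (24/2)·2.500²·sin(360°/24) = 19.41 mm²); the cylinder at (0, -2.5): section is a regular 24-gon, circumradius r=12 (area = (24/2)·12.000²·sin(360°/24) = 447.24 mm²); Subtracting the remaining from the first: starting from the 20.5×12 cube (246.00 mm²), the 11×21 cube at (10, -1.5) partially overlaps it — only the 126.00 mm² overlap (of its 231.00 mm²) is removed, clipping the outline; the r=2.5 cylinder at (0.5, 0) partially overlaps it — only the 6.09 mm² overlap (of its 19.41 mm²) is removed, clipping the outline; the r=12 cylinder at (0, -2.5) partially overlaps it — only the 72.18 mm² overlap (of its 447.24 mm²) is removed, clipping the outline — area = 41.74 mm². Overall, the cross-section is a single solid region. Net area = 41.74 mm².

41.74 mm²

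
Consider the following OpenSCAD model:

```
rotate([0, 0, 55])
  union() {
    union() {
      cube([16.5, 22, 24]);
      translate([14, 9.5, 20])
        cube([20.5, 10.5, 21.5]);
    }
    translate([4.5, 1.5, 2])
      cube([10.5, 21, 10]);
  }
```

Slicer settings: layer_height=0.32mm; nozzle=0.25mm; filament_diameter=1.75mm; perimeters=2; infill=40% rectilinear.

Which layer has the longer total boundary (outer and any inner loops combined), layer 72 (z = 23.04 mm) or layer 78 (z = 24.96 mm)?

Layer 72 (z = 23.04): the cube is present — its section is the full 16.5×22 rectangle (perimeter 77.00 mm); the cube at (14, 9.5) is present — its section is the full 20.5×10.5 rectangle (perimeter 62.00 mm); Combining (union): the regions partially overlap (shared area 26.25 mm²), so the edge portions inside another operand are dropped and the merged outline is re-measured after clipping — boundary = 113.00 mm; the cube at (4.5, 1.5) does not reach this height (z outside [2, 12]); Combining (union): only the result so far is present, so the union is just that shape — boundary = 113.00 mm; (rotated 55° about Z; rotation is an isometry so areas/perimeters/island counts are preserved). So its perimeter = 113.00 mm. Layer 78 (z = 24.96): the cube is absent (z outside [0, 24]); the 20.5×10.5 cube at (14, 9.5) contributes its full rectangle (perimeter 62.00 mm); Merging all regions: only the 20.5×10.5 cube at (14, 9.5) is present, so the union is just that shape — boundary = 62.00 mm; the cube at (4.5, 1.5) does not reach this height (z outside [2, 12]); Taking the union: only that combined region is present, so the union is just that shape — boundary = 62.00 mm; (whole slice rotated 55° about Z — lengths, areas and connectivity unchanged). So its perimeter = 62.00 mm. Layer 72 is larger (113.00 vs 62.00 mm).

layer 72 (z = 23.04 mm)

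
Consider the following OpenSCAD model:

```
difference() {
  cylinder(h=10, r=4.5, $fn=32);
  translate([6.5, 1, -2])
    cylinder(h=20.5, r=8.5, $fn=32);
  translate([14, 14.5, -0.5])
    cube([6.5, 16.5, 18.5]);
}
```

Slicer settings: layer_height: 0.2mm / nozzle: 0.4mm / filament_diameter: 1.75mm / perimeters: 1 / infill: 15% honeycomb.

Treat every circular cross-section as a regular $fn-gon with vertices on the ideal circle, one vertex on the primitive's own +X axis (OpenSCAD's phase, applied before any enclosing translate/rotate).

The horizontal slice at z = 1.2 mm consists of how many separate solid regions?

1

At z = 1.2 mm: the cylinder: section is a regular 32-gon, circumradius r=4.5; the r=8.5 cylinder at (6.5, 1) gives a regular 32-gon of circumradius 8.5 (constant along its height); the 6.5×16.5 cube at (14, 14.5) contributes its full rectangle; Taking the first minus the rest: starting from the r=4.5 cylinder, the r=8.5 cylinder at (6.5, 1) partially overlaps it — only the 44.88 mm² overlap (of its 225.52 mm²) is removed, clipping the outline; the 6.5×16.5 cube at (14, 14.5) misses the remaining region (no effect) — 1 connected region. The result has 1 disconnected region.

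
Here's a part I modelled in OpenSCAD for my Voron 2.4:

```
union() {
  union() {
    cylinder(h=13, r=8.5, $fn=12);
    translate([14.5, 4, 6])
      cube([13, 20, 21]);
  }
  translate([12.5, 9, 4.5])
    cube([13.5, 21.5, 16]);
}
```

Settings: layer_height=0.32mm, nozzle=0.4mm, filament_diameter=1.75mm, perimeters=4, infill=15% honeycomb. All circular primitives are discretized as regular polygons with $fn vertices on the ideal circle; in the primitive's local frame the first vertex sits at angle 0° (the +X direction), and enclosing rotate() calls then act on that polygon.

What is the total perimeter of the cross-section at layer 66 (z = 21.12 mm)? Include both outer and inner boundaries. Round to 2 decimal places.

At z = 21.12 mm: the cylinder is not intersected at this z (z outside [0, 13]); the 13×20 cube at (14.5, 4) contributes its full rectangle (perimeter 66.00 mm); Merging all regions: only the 13×20 cube at (14.5, 4) is present, so the union is just that shape — boundary = 66.00 mm; the cube at (12.5, 9) is not intersected at this z (z outside [4.5, 20.5]); Merging all regions: only that combined region is present, so the union is just that shape — boundary = 66.00 mm. Overall, the cross-section is a single solid region. Total boundary length (outer) = 66.00 mm.

66.00 mm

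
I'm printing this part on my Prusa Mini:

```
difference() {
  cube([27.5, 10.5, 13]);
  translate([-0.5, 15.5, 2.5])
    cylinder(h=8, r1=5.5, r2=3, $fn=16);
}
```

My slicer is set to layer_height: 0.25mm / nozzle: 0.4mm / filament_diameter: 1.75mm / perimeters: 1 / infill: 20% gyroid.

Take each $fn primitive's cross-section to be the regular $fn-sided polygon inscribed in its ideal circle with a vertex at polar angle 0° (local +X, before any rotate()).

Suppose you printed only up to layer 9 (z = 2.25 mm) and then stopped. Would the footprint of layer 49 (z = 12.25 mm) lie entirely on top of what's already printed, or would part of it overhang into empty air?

entirely on top

Compare the two slices. At z = 2.25: the cube is present — its section is the full 27.5×10.5 rectangle (area 288.75 mm²); the cone at (-0.5, 15.5) is absent (z outside [2.5, 10.5]); Subtracting the remaining from the first: none of the subtracted shapes is present at this height, so the 27.5×10.5 cube is unchanged — area = 288.75 mm². At z = 12.25: the 27.5×10.5 cube contributes its full rectangle (area 288.75 mm²); the cone at (-0.5, 15.5) does not reach this height (z outside [2.5, 10.5]); After the difference (first − rest): none of the subtracted shapes is present at this height, so the 27.5×10.5 cube is unchanged — area = 288.75 mm². Checking containment: the cross-section at z = 12.25 is a subset of the cross-section at z = 2.25.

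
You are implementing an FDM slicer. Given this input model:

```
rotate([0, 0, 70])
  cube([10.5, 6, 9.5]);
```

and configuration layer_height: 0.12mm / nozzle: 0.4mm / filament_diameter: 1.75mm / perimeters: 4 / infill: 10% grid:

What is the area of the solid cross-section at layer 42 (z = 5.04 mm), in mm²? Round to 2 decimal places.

At z = 5.04 mm: the 10.5×6 cube contributes its full rectangle (area 63.00 mm²); (rotated 70° about Z; rotation is an isometry so areas/perimeters/island counts are preserved). Overall, the cross-section is a single solid region. Net area = 63.00 mm².

63.00 mm²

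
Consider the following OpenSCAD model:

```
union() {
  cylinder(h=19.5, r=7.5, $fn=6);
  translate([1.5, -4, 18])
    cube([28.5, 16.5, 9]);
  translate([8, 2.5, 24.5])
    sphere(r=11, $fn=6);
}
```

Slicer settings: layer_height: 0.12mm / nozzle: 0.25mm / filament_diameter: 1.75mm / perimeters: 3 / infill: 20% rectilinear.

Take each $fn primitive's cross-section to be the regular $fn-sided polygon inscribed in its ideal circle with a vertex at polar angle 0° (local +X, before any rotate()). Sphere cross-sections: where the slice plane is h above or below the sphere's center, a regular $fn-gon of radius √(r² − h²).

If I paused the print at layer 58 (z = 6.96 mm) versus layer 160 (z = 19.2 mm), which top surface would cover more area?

layer 160 (z = 19.2 mm)

Layer 58 (z = 6.96): the r=7.5 cylinder gives a regular 6-gon of circumradius 7.5 (constant along its height) (area = (6/2)·7.500²·sin(360°/6) = 146.14 mm²); the cube at (1.5, -4) is absent (z outside [18, 27]); the sphere at (8, 2.5) is not intersected at this z (|z−center|=17.540 > r=11); Taking the union: only the r=7.5 cylinder is present, so the union is just that shape — area = 146.14 mm². So its area = 146.14 mm². Layer 160 (z = 19.2): the r=7.5 cylinder gives a regular 6-gon of circumradius 7.5 (constant along its height) (area = (6/2)·7.500²·sin(360°/6) = 146.14 mm²); the 28.5×16.5 cube at (1.5, -4) contributes its full rectangle (area 470.25 mm²); the sphere at (8, 2.5): section is a regular 6-gon, circumradius = √(r²−h²) = √(11²−5.3²) = 9.639 (area = (6/2)·9.639²·sin(360°/6) = 241.39 mm²); Combining (union): the regions partially overlap — summed areas 857.78 mm² minus the doubly-counted overlap 270.90 mm² gives 586.88 mm² — area = 586.88 mm². So its area = 586.88 mm². Layer 160 is larger (586.88 vs 146.14 mm²).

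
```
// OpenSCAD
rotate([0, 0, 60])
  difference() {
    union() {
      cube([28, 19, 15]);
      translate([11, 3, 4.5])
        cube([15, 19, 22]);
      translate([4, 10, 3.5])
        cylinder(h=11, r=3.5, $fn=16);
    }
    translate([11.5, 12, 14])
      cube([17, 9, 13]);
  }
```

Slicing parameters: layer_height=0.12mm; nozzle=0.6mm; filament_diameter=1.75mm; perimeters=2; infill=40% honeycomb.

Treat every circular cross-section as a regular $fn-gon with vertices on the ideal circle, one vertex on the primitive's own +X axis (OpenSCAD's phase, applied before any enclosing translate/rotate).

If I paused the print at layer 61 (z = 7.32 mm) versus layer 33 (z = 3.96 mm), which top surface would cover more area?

Layer 61 (z = 7.32): the cube (footprint 28×19) is included at this height (area 532.00 mm²); the 15×19 cube at (11, 3) contributes its full rectangle (area 285.00 mm²); the r=3.5 cylinder at (4, 10) contributes a regular 16-gon of circumradius 3.5 (area = (16/2)·3.500²·sin(360°/16) = 37.50 mm²); Merging all regions: the regions partially overlap — summed areas 854.50 mm² minus the doubly-counted overlap 277.50 mm² gives 577.00 mm² — area = 577.00 mm²; the cube at (11.5, 12) is not intersected at this z (z outside [14, 27]); After the difference (first − rest): none of the subtracted shapes is present at this height, so the result so far is unchanged — area = 577.00 mm²; (rotated 60° about Z; rotation is an isometry so areas/perimeters/island counts are preserved). So its area = 577.00 mm². Layer 33 (z = 3.96): the 28×19 cube contributes its full rectangle (area 532.00 mm²); the cube at (11, 3) does not reach this height (z outside [4.5, 26.5]); the r=3.5 cylinder at (4, 10) contributes a regular 16-gon of circumradius 3.5 (area = (16/2)·3.500²·sin(360°/16) = 37.50 mm²); Taking the union: the r=3.5 cylinder at (4, 10) lies entirely inside the 28×19 cube, so the union is just the 28×19 cube — area = 532.00 mm²; the cube at (11.5, 12) does not reach this height (z outside [14, 27]); After the difference (first − rest): none of the subtracted shapes is present at this height, so the result so far is unchanged — area = 532.00 mm²; (rotated 60° about Z; rotation is an isometry so areas/perimeters/island counts are preserved). So its area = 532.00 mm². Layer 61 is larger (577.00 vs 532.00 mm²).

layer 61 (z = 7.32 mm)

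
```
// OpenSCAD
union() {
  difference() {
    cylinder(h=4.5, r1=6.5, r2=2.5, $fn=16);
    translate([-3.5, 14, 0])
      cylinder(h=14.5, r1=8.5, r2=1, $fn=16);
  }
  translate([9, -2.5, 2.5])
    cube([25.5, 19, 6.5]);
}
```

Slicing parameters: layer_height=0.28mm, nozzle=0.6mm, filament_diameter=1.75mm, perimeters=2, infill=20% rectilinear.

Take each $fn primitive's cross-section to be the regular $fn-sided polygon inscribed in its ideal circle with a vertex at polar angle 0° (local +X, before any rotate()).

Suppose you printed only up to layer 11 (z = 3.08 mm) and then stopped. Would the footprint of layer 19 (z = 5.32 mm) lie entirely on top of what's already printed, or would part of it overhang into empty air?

Compare the two slices. At z = 3.08: the cone: at t=0.684 of its height the radius interpolates to r₁+(r₂−r₁)t = 3.762, giving a regular 16-gon of that circumradius (area = (16/2)·3.762²·sin(360°/16) = 43.33 mm²); the cone at (-3.5, 14): at t=0.212 of its height the radius interpolates to r₁+(r₂−r₁)t = 6.907, giving a regular 16-gon of that circumradius (area = (16/2)·6.907²·sin(360°/16) = 146.05 mm²); Subtracting the remaining from the first: starting from the cone (43.33 mm²), the cone at (-3.5, 14) misses the remaining region (no effect) — area = 43.33 mm²; the cube at (9, -2.5) is present — its section is the full 25.5×19 rectangle (area 484.50 mm²); Taking the union: the 2 present regions are separate (no shared area or edge), so areas and boundary lengths simply add and each stays a separate island — area = 527.83 mm². At z = 5.32: the cone does not reach this height (z outside [0, 4.5]); the cone at (-3.5, 14) contributes a regular 16-gon of circumradius 5.748 (interpolated between r1=8.5 and r2=1 at t=0.367) (area = (16/2)·5.748²·sin(360°/16) = 101.16 mm²); Subtracting the remaining from the first: the first operand is absent here, so nothing remains; the cube at (9, -2.5) is present — its section is the full 25.5×19 rectangle (area 484.50 mm²); Merging all regions: only the 25.5×19 cube at (9, -2.5) is present, so the union is just that shape — area = 484.50 mm². Checking containment: the cross-section at z = 5.32 is a subset of the cross-section at z = 3.08.

entirely on top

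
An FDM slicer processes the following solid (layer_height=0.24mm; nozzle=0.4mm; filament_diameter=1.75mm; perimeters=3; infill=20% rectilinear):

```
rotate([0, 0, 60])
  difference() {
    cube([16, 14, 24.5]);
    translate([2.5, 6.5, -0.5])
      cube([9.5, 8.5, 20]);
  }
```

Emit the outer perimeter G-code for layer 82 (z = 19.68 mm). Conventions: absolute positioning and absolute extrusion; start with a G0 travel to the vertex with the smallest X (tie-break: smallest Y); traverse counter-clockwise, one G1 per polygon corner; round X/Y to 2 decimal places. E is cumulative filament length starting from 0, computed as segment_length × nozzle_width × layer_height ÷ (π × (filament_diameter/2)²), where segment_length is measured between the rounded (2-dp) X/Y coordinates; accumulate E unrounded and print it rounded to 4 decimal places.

G0 X-12.12 Y7.00 Z19.68
G1 X0.00 Y0.00 E0.5586
G1 X8.00 Y13.86 E1.1973
G1 X-4.12 Y20.86 E1.7560
G1 X-12.12 Y7.00 E2.3947

At z = 19.68 mm: the 16×14 cube contributes its full rectangle; the cube at (2.5, 6.5) is absent (z outside [-0.5, 19.5]); Subtracting the remaining from the first: none of the subtracted shapes is present at this height, so the 16×14 cube is unchanged — 1 connected region; (whole slice rotated 60° about Z — lengths, areas and connectivity unchanged). The outline is a single polygon with 4 vertices. Extrusion per mm of travel: 0.4 × 0.24 / (π × 0.875²) = 0.039912. Accumulating E over each segment gives final E = 2.3947.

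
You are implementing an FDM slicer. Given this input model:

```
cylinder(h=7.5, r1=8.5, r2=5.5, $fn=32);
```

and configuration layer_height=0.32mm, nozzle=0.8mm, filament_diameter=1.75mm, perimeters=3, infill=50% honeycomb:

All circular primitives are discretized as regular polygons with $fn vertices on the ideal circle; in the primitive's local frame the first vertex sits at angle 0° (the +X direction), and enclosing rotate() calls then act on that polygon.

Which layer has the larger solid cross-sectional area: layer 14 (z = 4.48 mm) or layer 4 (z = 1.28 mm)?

Layer 14 (z = 4.48): the cone (r1=8.5→r2=5.5) has section circumradius 6.708 here — a regular 32-gon (area = (32/2)·6.708²·sin(360°/32) = 140.46 mm²). So its area = 140.46 mm². Layer 4 (z = 1.28): the cone contributes a regular 32-gon of circumradius 7.988 (interpolated between r1=8.5 and r2=5.5 at t=0.171) (area = (32/2)·7.988²·sin(360°/32) = 199.17 mm²). So its area = 199.17 mm². Layer 4 is larger (199.17 vs 140.46 mm²).

layer 4 (z = 1.28 mm)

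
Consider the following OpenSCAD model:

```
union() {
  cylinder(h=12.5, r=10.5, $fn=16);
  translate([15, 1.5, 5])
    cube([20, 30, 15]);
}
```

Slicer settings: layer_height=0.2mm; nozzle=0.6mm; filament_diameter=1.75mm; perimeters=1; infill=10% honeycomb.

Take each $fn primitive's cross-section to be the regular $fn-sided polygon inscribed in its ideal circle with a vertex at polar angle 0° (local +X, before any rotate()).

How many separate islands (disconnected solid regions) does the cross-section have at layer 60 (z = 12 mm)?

2

At z = 12 mm: the r=10.5 cylinder gives a regular 16-gon of circumradius 10.5 (constant along its height); the cube at (15, 1.5) is present — its section is the full 20×30 rectangle; Combining (union): the 2 present regions are separate (no shared area or edge), so areas and boundary lengths simply add and each stays a separate island — 2 connected regions. Overall, the cross-section has 2 separate islands. Island count = 2.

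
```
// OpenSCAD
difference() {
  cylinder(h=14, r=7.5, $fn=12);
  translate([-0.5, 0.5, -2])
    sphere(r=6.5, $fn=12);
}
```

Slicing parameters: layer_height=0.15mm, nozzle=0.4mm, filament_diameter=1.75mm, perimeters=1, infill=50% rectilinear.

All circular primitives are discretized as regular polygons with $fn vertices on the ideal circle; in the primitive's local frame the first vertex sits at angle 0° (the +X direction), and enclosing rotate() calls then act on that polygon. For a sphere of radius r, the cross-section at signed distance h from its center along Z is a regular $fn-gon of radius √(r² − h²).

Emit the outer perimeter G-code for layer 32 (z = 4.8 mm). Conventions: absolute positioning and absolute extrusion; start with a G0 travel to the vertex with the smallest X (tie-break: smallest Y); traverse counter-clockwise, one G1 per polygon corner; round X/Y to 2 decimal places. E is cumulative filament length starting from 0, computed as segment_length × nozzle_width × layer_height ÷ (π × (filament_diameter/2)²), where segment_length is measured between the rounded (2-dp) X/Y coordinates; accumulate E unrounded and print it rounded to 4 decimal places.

G0 X-7.50 Y0.00 Z4.80
G1 X-6.50 Y-3.75 E0.0968
G1 X-3.75 Y-6.50 E0.1938
G1 X0.00 Y-7.50 E0.2906
G1 X3.75 Y-6.50 E0.3875
G1 X6.50 Y-3.75 E0.4845
G1 X7.50 Y0.00 E0.5813
G1 X6.50 Y3.75 E0.6781
G1 X3.75 Y6.50 E0.7751
G1 X0.00 Y7.50 E0.8719
G1 X-3.75 Y6.50 E0.9687
G1 X-6.50 Y3.75 E1.0657
G1 X-7.50 Y0.00 E1.1626

At z = 4.8 mm: the r=7.5 cylinder gives a regular 12-gon of circumradius 7.5 (constant along its height); the sphere at (-0.5, 0.5) is not intersected at this z (|z−center|=6.800 > r=6.5); After the difference (first − rest): none of the subtracted shapes is present at this height, so the r=7.5 cylinder is unchanged — 1 connected region. The outline is a single polygon with 12 vertices. Extrusion per mm of travel: 0.4 × 0.15 / (π × 0.875²) = 0.024945. Accumulating E over each segment gives final E = 1.1626.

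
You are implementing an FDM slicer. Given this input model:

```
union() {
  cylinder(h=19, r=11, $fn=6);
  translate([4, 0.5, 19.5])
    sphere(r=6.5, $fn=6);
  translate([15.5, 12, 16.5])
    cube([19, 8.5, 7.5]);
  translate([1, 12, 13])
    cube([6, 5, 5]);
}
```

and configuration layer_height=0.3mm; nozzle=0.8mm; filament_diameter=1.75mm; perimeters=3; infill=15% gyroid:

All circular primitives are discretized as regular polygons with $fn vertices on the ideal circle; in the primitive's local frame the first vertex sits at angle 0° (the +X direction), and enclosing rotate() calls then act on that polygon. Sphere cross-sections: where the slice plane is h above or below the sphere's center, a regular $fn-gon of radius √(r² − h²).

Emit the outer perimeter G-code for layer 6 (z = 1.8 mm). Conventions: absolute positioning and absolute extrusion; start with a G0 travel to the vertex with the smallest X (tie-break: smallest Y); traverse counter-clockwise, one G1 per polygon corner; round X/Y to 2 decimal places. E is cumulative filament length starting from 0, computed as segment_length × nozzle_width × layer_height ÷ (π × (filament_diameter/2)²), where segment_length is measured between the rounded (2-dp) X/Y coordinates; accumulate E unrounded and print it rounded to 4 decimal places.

At z = 1.8 mm: the r=11 cylinder gives a regular 6-gon of circumradius 11 (constant along its height); the sphere at (4, 0.5) is not intersected at this z (|z−center|=17.700 > r=6.5); the cube at (15.5, 12) is not intersected at this z (z outside [16.5, 24]); the cube at (1, 12) does not reach this height (z outside [13, 18]); Combining (union): only the r=11 cylinder is present, so the union is just that shape — 1 connected region. The outline is a single polygon with 6 vertices. Extrusion per mm of travel: 0.8 × 0.3 / (π × 0.875²) = 0.099780. Accumulating E over each segment gives final E = 6.5868.

G0 X-11.00 Y0.00 Z1.80
G1 X-5.50 Y-9.53 E1.0979
G1 X5.50 Y-9.53 E2.1955
G1 X11.00 Y0.00 E3.2934
G1 X5.50 Y9.53 E4.3913
G1 X-5.50 Y9.53 E5.4889
G1 X-11.00 Y0.00 E6.5868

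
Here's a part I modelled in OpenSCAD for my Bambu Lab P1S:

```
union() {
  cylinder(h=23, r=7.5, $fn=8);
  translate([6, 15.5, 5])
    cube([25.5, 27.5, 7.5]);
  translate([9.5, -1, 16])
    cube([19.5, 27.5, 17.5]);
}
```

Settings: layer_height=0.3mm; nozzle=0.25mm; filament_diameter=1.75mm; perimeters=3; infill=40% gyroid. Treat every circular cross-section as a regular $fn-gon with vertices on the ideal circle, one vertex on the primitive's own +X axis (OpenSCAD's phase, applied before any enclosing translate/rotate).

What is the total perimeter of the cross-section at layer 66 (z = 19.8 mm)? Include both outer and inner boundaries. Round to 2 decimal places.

At z = 19.8 mm: the cylinder: section is a regular 8-gon, circumradius r=7.5 (perimeter = 2·8·7.500·sin(180°/8) = 45.92 mm); the cube at (6, 15.5) is absent (z outside [5, 12.5]); the 19.5×27.5 cube at (9.5, -1) contributes its full rectangle (perimeter 94.00 mm); Combining (union): the 2 present regions are separate (no shared area or edge), so areas and boundary lengths simply add and each stays a separate island — boundary = 139.92 mm. Overall, the cross-section has 2 separate islands. Total boundary length (outer) = 139.92 mm.

139.92 mm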